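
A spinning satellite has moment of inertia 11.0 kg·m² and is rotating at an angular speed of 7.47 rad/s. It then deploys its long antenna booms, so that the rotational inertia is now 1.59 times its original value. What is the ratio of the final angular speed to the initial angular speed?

ω₂/ω₁ ≈ 0.629

No external torque acts about the spin axis, so angular momentum is conserved.
I₂ = 1.59 × 11.0 = 17.49 kg·m².
ω₂/ω₁ = I₁/I₂ = 11.00 / 17.49 = 0.6289.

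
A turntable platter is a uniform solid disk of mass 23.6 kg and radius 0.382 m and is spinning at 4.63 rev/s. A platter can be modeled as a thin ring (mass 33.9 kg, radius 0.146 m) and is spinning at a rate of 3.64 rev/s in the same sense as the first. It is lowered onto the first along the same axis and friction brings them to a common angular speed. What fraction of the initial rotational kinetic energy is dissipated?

fraction ≈ 0.0107

No external torque acts about the common axis, so total angular momentum is conserved.
Moments of inertia: I_A = ½(23.6)(0.382)² = 1.722 kg·m²; I_B = (33.9)(0.146)² = 0.7226 kg·m².
Taking A's sense as positive: L = (1.722)(4.63) + (0.7226)(3.64) = 10.60 kg·m²·rev/s.
Combined I = 1.722 + 0.7226 = 2.445 kg·m².
ω_f = L / I = 10.60 / 2.445 = 4.337 rev/s.
KE_i = ½ΣIω² = 917.6 J; KE_f = ½(2.445)(27.25)² = 907.8 J.
Fraction dissipated = (KE_i − KE_f)/KE_i = 0.01073.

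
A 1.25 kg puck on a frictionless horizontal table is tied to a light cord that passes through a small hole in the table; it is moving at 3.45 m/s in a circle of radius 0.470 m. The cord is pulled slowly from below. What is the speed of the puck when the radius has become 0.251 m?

The only horizontal force on the mass is along the cord (radial), so it exerts no torque about the hole and angular momentum m v r is conserved.
v₂ = v₁ r₁ / r₂ = (3.45)(0.470) / (0.251) = 6.460 m/s.

v₂ ≈ 6.46 m/s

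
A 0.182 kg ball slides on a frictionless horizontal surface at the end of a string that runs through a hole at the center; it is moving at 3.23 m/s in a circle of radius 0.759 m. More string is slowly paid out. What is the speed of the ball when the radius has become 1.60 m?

The only horizontal force on the mass is along the cord (radial), so it exerts no torque about the hole and angular momentum m v r is conserved.
v₂ = v₁ r₁ / r₂ = (3.23)(0.759) / (1.60) = 1.532 m/s.

v₂ ≈ 1.53 m/s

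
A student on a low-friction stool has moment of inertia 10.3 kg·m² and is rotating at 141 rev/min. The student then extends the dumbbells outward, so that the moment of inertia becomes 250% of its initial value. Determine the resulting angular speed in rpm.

ω₂ ≈ 56.4 rpm

No external torque acts about the spin axis, so angular momentum is conserved.
I₂ = 2.50 × 10.3 = 25.75 kg·m².
ω₂ = I₁ω₁ / I₂ = (10.30)(141 rpm) / (25.75) = 56.40 rpm.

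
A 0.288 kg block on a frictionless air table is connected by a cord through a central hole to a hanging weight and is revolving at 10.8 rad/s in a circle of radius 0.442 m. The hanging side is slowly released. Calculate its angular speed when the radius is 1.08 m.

The constraining force is radial, so m r² ω about the center is conserved.
ω₂ = ω₁ (r₁/r₂)² = (10.8)(0.442/1.08)² = 1.809 rad/s.

ω₂ ≈ 1.81 rad/s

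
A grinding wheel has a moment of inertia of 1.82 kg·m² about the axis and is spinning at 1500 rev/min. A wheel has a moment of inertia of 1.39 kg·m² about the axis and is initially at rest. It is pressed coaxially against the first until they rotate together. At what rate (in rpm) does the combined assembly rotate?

|ω_f| ≈ 850 rpm

The coupling torques are internal; angular momentum about the shared axis is conserved.
Taking A's sense as positive: L = (1.820)(1500) = 2730 kg·m²·rpm.
Combined I = 1.820 + 1.390 = 3.210 kg·m².
ω_f = L / I = 2730 / 3.210 = 850.5 rpm.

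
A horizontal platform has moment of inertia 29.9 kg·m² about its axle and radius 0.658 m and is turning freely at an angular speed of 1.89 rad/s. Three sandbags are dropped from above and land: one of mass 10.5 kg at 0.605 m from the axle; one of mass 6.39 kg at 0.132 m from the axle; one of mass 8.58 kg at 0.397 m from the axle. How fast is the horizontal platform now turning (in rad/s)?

The added mass arrives with no angular momentum about the axle, and any external torque about the axle is negligible, so the system's angular momentum is conserved.
Added inertia Σmr² = (10.5)(0.605)² + (6.39)(0.132)² + (8.58)(0.397)² = 5.307 kg·m²; I_f = 29.90 + 5.307 = 35.21 kg·m².
ω_f = I_p ω_i / I_f = (29.90)(1.89) / 35.21 = 1.605 rad/s.

ω_f ≈ 1.61 rad/s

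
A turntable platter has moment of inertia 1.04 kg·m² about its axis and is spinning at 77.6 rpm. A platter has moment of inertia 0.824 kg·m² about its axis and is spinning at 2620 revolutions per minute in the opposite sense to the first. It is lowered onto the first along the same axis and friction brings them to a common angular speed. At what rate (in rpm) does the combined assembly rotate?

No external torque acts about the common axis, so total angular momentum is conserved.
Taking A's sense as positive: L = (1.040)(77.6) − (0.8240)(2620) = -2078 kg·m²·rpm.
Combined I = 1.040 + 0.8240 = 1.864 kg·m².
ω_f = L / I = -2078 / 1.864 = -1115 rpm.

|ω_f| ≈ 1110 rpm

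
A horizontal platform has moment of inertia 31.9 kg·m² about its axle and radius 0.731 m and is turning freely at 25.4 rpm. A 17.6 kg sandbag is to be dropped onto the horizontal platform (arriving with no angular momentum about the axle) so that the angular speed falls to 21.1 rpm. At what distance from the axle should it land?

The added mass arrives with no angular momentum about the axle, and any external torque about the axle is negligible, so the system's angular momentum is conserved.
I_p ω_i = (I_p + m r²) ω_f ⇒ m r² = I_p(ω_i/ω_f − 1) = 31.90(25.4/21.1 − 1) = 6.501 kg·m².
r = √(6.501/17.6) = 0.6078 m.

r ≈ 0.608 m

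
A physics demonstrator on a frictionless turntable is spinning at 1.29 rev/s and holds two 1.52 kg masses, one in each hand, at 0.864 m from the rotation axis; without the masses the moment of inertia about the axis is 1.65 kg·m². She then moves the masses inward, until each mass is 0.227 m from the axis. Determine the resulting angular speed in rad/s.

No external torque acts about the spin axis, so angular momentum is conserved.
I₁ = 1.65 + 2(1.52)(0.864)² = 3.919 kg·m²; I₂ = 1.65 + 2(1.52)(0.227)² = 1.807 kg·m².
ω₂ = I₁ω₁ / I₂ = (3.919)(1.29 rev/s) / (1.807) = 2.799 rev/s = 17.58 rad/s.

ω₂ ≈ 17.6 rad/s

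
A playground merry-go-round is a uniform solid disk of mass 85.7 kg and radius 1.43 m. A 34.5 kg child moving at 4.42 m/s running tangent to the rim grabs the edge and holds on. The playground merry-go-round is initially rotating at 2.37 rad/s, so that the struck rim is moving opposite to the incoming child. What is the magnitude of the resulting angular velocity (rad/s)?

About the axle the impulsive forces during the collision are internal, so angular momentum about that axis is conserved.
I_p = ½(85.7)(1.43)² = 87.62 kg·m². Taking the sense of the child's angular momentum as positive, L_{child} = m v R = (34.5)(4.42)(1.43) = 218.1 kg·m²/s.
L_i = −I_p ω_p + m v R = −(87.62)(2.37) + 218.1 = 10.39 kg·m²/s.
After sticking, I_f = I_p + m R² = 87.62 + (34.5)(1.43)² = 158.2 kg·m².
ω_f = L_i / I_f = 10.39 / 158.2 = 0.06570 rad/s.

|ω_f| ≈ 0.0657 rad/s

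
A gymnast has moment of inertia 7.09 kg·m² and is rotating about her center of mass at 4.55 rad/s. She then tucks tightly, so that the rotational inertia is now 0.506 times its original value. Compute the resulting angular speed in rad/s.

Angular momentum about the spin axis is conserved since the torque about it is zero.
I₂ = 0.506 × 7.09 = 3.588 kg·m².
ω₂ = I₁ω₁ / I₂ = (7.090)(4.55 rad/s) / (3.588) = 8.992 rad/s.

ω₂ ≈ 8.99 rad/s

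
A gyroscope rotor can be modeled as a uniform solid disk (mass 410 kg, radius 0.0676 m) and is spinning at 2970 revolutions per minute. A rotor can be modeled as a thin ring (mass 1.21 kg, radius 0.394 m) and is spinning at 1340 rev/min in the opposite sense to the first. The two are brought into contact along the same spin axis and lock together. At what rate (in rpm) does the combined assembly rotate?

The coupling torques are internal; angular momentum about the shared axis is conserved.
Moments of inertia: I_A = ½(410)(0.0676)² = 0.9368 kg·m²; I_B = (1.21)(0.394)² = 0.1878 kg·m².
Taking A's sense as positive: L = (0.9368)(2970) − (0.1878)(1340) = 2531 kg·m²·rpm.
Combined I = 0.9368 + 0.1878 = 1.125 kg·m².
ω_f = L / I = 2531 / 1.125 = 2250 rpm.

|ω_f| ≈ 2250 rpm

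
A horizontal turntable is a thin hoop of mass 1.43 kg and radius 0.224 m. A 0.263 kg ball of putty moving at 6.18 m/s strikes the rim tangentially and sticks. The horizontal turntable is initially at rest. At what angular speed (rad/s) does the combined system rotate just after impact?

About the axle the impulsive forces during the collision are internal, so angular momentum about that axis is conserved.
I_p = (1.43)(0.224)² = 0.07175 kg·m². Taking the sense of the ball of putty's angular momentum as positive, L_{ball} = m v R = (0.263)(6.18)(0.224) = 0.3641 kg·m²/s.
L_i = 0 + 0.3641 = 0.3641 kg·m²/s.
After sticking, I_f = I_p + m R² = 0.07175 + (0.263)(0.224)² = 0.08495 kg·m².
ω_f = L_i / I_f = 0.3641 / 0.08495 = 4.286 rad/s.

|ω_f| ≈ 4.29 rad/s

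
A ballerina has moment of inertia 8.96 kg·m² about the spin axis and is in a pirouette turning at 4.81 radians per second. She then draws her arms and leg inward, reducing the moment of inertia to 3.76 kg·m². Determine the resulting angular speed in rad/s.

ω₂ ≈ 11.5 rad/s

No external torque acts about the spin axis, so angular momentum is conserved.
ω₂ = I₁ω₁ / I₂ = (8.960)(4.81 rad/s) / (3.760) = 11.46 rad/s.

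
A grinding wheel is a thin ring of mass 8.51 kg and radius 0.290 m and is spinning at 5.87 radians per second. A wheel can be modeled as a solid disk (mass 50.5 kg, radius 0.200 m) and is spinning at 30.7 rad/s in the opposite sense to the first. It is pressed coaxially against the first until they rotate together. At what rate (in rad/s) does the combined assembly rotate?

|ω_f| ≈ 15.5 rad/s

The coupling torques are internal; angular momentum about the shared axis is conserved.
Moments of inertia: I_A = (8.51)(0.290)² = 0.7157 kg·m²; I_B = ½(50.5)(0.200)² = 1.010 kg·m².
Taking A's sense as positive: L = (0.7157)(5.87) − (1.010)(30.7) = -26.81 kg·m²·rad/s.
Combined I = 0.7157 + 1.010 = 1.726 kg·m².
ω_f = L / I = -26.81 / 1.726 = -15.53 rad/s.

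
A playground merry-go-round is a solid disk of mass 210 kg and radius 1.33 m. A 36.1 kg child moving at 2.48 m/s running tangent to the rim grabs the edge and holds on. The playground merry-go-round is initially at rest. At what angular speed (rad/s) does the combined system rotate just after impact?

The axle reaction passes through the axle and exerts no torque about it; angular momentum about the axle is conserved through the impact.
I_p = ½(210)(1.33)² = 185.7 kg·m². Taking the sense of the child's angular momentum as positive, L_{child} = m v R = (36.1)(2.48)(1.33) = 119.1 kg·m²/s.
L_i = 0 + 119.1 = 119.1 kg·m²/s.
After sticking, I_f = I_p + m R² = 185.7 + (36.1)(1.33)² = 249.6 kg·m².
ω_f = L_i / I_f = 119.1 / 249.6 = 0.4771 rad/s.

|ω_f| ≈ 0.477 rad/s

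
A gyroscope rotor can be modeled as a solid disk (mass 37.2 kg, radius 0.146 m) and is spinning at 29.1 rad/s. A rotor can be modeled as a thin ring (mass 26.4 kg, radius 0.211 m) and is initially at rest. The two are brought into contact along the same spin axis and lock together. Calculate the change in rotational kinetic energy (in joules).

The coupling torques are internal; angular momentum about the shared axis is conserved.
Moments of inertia: I_A = ½(37.2)(0.146)² = 0.3965 kg·m²; I_B = (26.4)(0.211)² = 1.175 kg·m².
Taking A's sense as positive: L = (0.3965)(29.1) = 11.54 kg·m²·rad/s.
Combined I = 0.3965 + 1.175 = 1.572 kg·m².
ω_f = L / I = 11.54 / 1.572 = 7.340 rad/s.
KE_i = ½ΣIω² = 167.9 J; KE_f = ½(1.572)(7.340)² = 42.34 J.

ΔKE ≈ -126 J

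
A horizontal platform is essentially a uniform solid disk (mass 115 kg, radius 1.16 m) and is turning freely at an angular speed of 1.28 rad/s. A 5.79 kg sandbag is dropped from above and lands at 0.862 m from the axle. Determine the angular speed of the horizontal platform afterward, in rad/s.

ω_f ≈ 1.21 rad/s

No external torque acts about the axle; L_before = L_after.
I_p = ½(115)(1.16)² = 77.37 kg·m².
Added inertia Σmr² = (5.79)(0.862)² = 4.302 kg·m²; I_f = 77.37 + 4.302 = 81.67 kg·m².
ω_f = I_p ω_i / I_f = (77.37)(1.28) / 81.67 = 1.213 rad/s.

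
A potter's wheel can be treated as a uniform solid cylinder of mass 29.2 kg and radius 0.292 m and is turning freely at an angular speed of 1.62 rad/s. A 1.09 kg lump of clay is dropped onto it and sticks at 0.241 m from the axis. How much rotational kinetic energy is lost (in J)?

The added mass arrives with no angular momentum about the axis, and any external torque about the axis is negligible, so the system's angular momentum is conserved.
I_p = ½(29.2)(0.292)² = 1.245 kg·m².
Added inertia Σmr² = (1.09)(0.241)² = 0.06331 kg·m²; I_f = 1.245 + 0.06331 = 1.308 kg·m².
ω_f = I_p ω_i / I_f = (1.245)(1.62) / 1.308 = 1.542 rad/s.
KE_i = ½(1.245)(1.620 rad/s)² = 1.633 J; KE_f = ½(1.308)(1.542)² = 1.554 J.

energy lost ≈ 0.0791 J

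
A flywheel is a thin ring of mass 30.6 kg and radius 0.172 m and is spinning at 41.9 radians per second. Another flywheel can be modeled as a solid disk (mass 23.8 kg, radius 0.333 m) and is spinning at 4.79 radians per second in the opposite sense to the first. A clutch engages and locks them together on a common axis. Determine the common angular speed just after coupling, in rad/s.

No external torque acts about the common axis, so total angular momentum is conserved.
Moments of inertia: I_A = (30.6)(0.172)² = 0.9053 kg·m²; I_B = ½(23.8)(0.333)² = 1.320 kg·m².
Taking A's sense as positive: L = (0.9053)(41.9) − (1.320)(4.79) = 31.61 kg·m²·rad/s.
Combined I = 0.9053 + 1.320 = 2.225 kg·m².
ω_f = L / I = 31.61 / 2.225 = 14.21 rad/s.

|ω_f| ≈ 14.2 rad/s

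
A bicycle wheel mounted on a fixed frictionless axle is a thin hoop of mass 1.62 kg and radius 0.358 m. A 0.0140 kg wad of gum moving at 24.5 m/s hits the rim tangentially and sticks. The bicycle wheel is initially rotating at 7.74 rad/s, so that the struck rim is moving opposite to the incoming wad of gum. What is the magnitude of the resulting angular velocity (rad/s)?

|ω_f| ≈ 7.09 rad/s

The axle reaction passes through the axle and exerts no torque about it; angular momentum about the axle is conserved through the impact.
I_p = (1.62)(0.358)² = 0.2076 kg·m². Taking the sense of the wad of gum's angular momentum as positive, L_{wad} = m v R = (0.0140)(24.5)(0.358) = 0.1228 kg·m²/s.
L_i = −I_p ω_p + m v R = −(0.2076)(7.74) + 0.1228 = -1.484 kg·m²/s.
After sticking, I_f = I_p + m R² = 0.2076 + (0.0140)(0.358)² = 0.2094 kg·m².
ω_f = L_i / I_f = -1.484 / 0.2094 = -7.087 rad/s.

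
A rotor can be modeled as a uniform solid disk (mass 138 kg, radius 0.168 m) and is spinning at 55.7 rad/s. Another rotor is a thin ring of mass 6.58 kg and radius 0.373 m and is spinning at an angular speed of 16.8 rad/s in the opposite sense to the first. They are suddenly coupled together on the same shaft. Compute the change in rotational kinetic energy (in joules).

ΔKE ≈ -1640 J

The coupling torques are internal; angular momentum about the shared axis is conserved.
Moments of inertia: I_A = ½(138)(0.168)² = 1.947 kg·m²; I_B = (6.58)(0.373)² = 0.9155 kg·m².
Taking A's sense as positive: L = (1.947)(55.7) − (0.9155)(16.8) = 93.09 kg·m²·rad/s.
Combined I = 1.947 + 0.9155 = 2.863 kg·m².
ω_f = L / I = 93.09 / 2.863 = 32.52 rad/s.
KE_i = ½ΣIω² = 3150 J; KE_f = ½(2.863)(32.52)² = 1514 J.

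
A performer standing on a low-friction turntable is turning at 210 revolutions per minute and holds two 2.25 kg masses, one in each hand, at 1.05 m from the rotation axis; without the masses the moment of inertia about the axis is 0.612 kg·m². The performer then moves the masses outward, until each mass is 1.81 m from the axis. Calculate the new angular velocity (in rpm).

No external torque acts about the spin axis, so angular momentum is conserved.
I₁ = 0.612 + 2(2.25)(1.05)² = 5.573 kg·m²; I₂ = 0.612 + 2(2.25)(1.81)² = 15.35 kg·m².
ω₂ = I₁ω₁ / I₂ = (5.573)(210 rpm) / (15.35) = 76.22 rpm.

ω₂ ≈ 76.2 rpm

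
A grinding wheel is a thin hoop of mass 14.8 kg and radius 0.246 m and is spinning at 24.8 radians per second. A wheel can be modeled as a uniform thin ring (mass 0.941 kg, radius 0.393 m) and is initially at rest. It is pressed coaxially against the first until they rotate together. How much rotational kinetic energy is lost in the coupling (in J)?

ΔKE lost ≈ 38.5 J

No external torque acts about the common axis, so total angular momentum is conserved.
Moments of inertia: I_A = (14.8)(0.246)² = 0.8956 kg·m²; I_B = (0.941)(0.393)² = 0.1453 kg·m².
Taking A's sense as positive: L = (0.8956)(24.8) = 22.21 kg·m²·rad/s.
Combined I = 0.8956 + 0.1453 = 1.041 kg·m².
ω_f = L / I = 22.21 / 1.041 = 21.34 rad/s.
KE_i = ½ΣIω² = 275.4 J; KE_f = ½(1.041)(21.34)² = 237.0 J.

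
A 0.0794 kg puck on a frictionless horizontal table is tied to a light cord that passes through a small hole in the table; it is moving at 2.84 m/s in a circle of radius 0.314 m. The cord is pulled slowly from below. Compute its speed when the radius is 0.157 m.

v₂ ≈ 5.68 m/s

The only horizontal force on the mass is along the cord (radial), so it exerts no torque about the hole and angular momentum m v r is conserved.
v₂ = v₁ r₁ / r₂ = (2.84)(0.314) / (0.157) = 5.680 m/s.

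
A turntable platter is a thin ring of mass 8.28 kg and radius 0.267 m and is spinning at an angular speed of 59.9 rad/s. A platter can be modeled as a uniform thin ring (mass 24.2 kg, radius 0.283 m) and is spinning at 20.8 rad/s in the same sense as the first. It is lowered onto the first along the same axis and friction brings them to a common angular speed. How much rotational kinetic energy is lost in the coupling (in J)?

The coupling torques are internal; angular momentum about the shared axis is conserved.
Moments of inertia: I_A = (8.28)(0.267)² = 0.5903 kg·m²; I_B = (24.2)(0.283)² = 1.938 kg·m².
Taking A's sense as positive: L = (0.5903)(59.9) + (1.938)(20.8) = 75.67 kg·m²·rad/s.
Combined I = 0.5903 + 1.938 = 2.528 kg·m².
ω_f = L / I = 75.67 / 2.528 = 29.93 rad/s.
KE_i = ½ΣIω² = 1478 J; KE_f = ½(2.528)(29.93)² = 1132 J.

ΔKE lost ≈ 346 J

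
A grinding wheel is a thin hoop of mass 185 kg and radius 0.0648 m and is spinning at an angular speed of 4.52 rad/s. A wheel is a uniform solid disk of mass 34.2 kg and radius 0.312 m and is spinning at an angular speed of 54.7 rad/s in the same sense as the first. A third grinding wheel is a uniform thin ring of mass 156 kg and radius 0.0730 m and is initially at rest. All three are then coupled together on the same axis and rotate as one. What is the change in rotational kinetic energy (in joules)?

No external torque acts about the common axis, so total angular momentum is conserved.
Moments of inertia: I_A = (185)(0.0648)² = 0.7768 kg·m²; I_B = ½(34.2)(0.312)² = 1.665 kg·m²; I_C = (156)(0.0730)² = 0.8313 kg·m².
Taking A's sense as positive: L = (0.7768)(4.52) + (1.665)(54.7) = 94.56 kg·m²·rad/s.
Combined I = 0.7768 + 1.665 + 0.8313 = 3.273 kg·m².
ω_f = L / I = 94.56 / 3.273 = 28.89 rad/s.
KE_i = ½ΣIω² = 2498 J; KE_f = ½(3.273)(28.89)² = 1366 J.

ΔKE ≈ -1130 J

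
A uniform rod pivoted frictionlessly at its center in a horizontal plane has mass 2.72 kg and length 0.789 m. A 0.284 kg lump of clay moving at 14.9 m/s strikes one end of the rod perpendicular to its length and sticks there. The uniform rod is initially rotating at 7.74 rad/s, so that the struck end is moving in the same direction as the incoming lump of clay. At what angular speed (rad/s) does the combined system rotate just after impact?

|ω_f| ≈ 14.9 rad/s

About the pivot the impulsive forces during the collision are internal, so angular momentum about that axis is conserved.
I_p = (1/12)(2.72)(0.789)² = 0.1411 kg·m². Taking the sense of the lump of clay's angular momentum as positive, L_{lump} = m v R = (0.284)(14.9)(0.789/2) = 1.669 kg·m²/s.
L_i = +I_p ω_p + m v R = +(0.1411)(7.74) + 1.669 = 2.762 kg·m²/s.
After sticking, I_f = I_p + m R² = 0.1411 + (0.284)(0.789/2)² = 0.1853 kg·m².
ω_f = L_i / I_f = 2.762 / 0.1853 = 14.90 rad/s.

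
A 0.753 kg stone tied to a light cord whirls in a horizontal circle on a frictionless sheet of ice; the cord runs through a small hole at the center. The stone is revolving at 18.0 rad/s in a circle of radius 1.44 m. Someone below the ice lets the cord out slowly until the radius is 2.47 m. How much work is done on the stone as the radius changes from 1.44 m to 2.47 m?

W ≈ -167 J

No torque about the axis ⇒ m r₁² ω₁ = m r₂² ω₂.
ω₂ = ω₁ (r₁/r₂)² = (18.0)(1.44/2.47)² = 6.118 rad/s.
W = ΔKE = ½m(v₂² − v₁²) = -167.0 J.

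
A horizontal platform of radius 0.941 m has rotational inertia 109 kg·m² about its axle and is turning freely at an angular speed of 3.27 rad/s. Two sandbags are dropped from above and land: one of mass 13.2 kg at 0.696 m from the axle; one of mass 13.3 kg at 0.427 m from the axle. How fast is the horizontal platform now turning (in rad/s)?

ω_f ≈ 3.03 rad/s

No external torque acts about the axle; L_before = L_after.
Added inertia Σmr² = (13.2)(0.696)² + (13.3)(0.427)² = 8.819 kg·m²; I_f = 109.0 + 8.819 = 117.8 kg·m².
ω_f = I_p ω_i / I_f = (109.0)(3.27) / 117.8 = 3.025 rad/s.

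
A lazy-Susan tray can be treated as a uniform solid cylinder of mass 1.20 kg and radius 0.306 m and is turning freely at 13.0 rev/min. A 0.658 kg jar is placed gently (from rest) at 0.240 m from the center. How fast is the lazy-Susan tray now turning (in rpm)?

ω_f ≈ 7.76 rpm

The added mass arrives with no angular momentum about the center, and any external torque about the center is negligible, so the system's angular momentum is conserved.
I_p = ½(1.20)(0.306)² = 0.05618 kg·m².
Added inertia Σmr² = (0.658)(0.240)² = 0.03790 kg·m²; I_f = 0.05618 + 0.03790 = 0.09408 kg·m².
ω_f = I_p ω_i / I_f = (0.05618)(13.0) / 0.09408 = 7.763 rpm.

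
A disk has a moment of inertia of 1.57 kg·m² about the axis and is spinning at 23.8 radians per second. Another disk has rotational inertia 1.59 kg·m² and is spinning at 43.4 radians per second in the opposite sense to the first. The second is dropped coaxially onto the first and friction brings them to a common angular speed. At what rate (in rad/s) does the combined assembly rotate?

The coupling torques are internal; angular momentum about the shared axis is conserved.
Taking A's sense as positive: L = (1.570)(23.8) − (1.590)(43.4) = -31.64 kg·m²·rad/s.
Combined I = 1.570 + 1.590 = 3.160 kg·m².
ω_f = L / I = -31.64 / 3.160 = -10.01 rad/s.

|ω_f| ≈ 10.0 rad/s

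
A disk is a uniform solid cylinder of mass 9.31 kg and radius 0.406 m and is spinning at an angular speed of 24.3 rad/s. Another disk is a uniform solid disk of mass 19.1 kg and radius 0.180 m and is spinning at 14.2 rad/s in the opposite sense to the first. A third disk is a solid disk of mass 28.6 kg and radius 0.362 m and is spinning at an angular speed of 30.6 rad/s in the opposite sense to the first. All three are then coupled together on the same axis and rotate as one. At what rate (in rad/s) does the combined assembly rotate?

No external torque acts about the common axis, so total angular momentum is conserved.
Moments of inertia: I_A = ½(9.31)(0.406)² = 0.7673 kg·m²; I_B = ½(19.1)(0.180)² = 0.3094 kg·m²; I_C = ½(28.6)(0.362)² = 1.874 kg·m².
Taking A's sense as positive: L = (0.7673)(24.3) − (0.3094)(14.2) − (1.874)(30.6) = -43.09 kg·m²·rad/s.
Combined I = 0.7673 + 0.3094 + 1.874 = 2.951 kg·m².
ω_f = L / I = -43.09 / 2.951 = -14.60 rad/s.

|ω_f| ≈ 14.6 rad/s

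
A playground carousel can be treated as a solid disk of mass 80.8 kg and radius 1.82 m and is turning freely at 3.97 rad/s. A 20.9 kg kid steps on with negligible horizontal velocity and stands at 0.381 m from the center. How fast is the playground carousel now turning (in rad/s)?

ω_f ≈ 3.88 rad/s

The added mass arrives with no angular momentum about the center, and any external torque about the center is negligible, so the system's angular momentum is conserved.
I_p = ½(80.8)(1.82)² = 133.8 kg·m².
Added inertia Σmr² = (20.9)(0.381)² = 3.034 kg·m²; I_f = 133.8 + 3.034 = 136.9 kg·m².
ω_f = I_p ω_i / I_f = (133.8)(3.97) / 136.9 = 3.882 rad/s.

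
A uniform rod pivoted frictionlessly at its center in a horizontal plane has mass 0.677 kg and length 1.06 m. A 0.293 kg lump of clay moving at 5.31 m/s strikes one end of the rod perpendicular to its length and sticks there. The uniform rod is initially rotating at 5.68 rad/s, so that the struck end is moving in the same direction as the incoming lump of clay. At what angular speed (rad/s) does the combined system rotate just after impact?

|ω_f| ≈ 8.13 rad/s

About the pivot the impulsive forces during the collision are internal, so angular momentum about that axis is conserved.
I_p = (1/12)(0.677)(1.06)² = 0.06339 kg·m². Taking the sense of the lump of clay's angular momentum as positive, L_{lump} = m v R = (0.293)(5.31)(1.06/2) = 0.8246 kg·m²/s.
L_i = +I_p ω_p + m v R = +(0.06339)(5.68) + 0.8246 = 1.185 kg·m²/s.
After sticking, I_f = I_p + m R² = 0.06339 + (0.293)(1.06/2)² = 0.1457 kg·m².
ω_f = L_i / I_f = 1.185 / 0.1457 = 8.131 rad/s.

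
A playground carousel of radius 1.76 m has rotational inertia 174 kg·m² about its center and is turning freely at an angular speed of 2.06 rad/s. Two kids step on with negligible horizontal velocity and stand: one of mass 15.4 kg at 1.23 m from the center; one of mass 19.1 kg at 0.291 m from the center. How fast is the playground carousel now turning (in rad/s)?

ω_f ≈ 1.80 rad/s

No external torque acts about the center; L_before = L_after.
Added inertia Σmr² = (15.4)(1.23)² + (19.1)(0.291)² = 24.92 kg·m²; I_f = 174.0 + 24.92 = 198.9 kg·m².
ω_f = I_p ω_i / I_f = (174.0)(2.06) / 198.9 = 1.802 rad/s.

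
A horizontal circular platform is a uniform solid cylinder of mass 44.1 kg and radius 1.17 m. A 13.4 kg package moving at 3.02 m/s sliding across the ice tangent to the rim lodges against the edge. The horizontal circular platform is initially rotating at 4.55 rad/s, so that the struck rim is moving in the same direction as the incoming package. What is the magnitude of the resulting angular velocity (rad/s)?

The axle reaction passes through the central axle and exerts no torque about it; angular momentum about the central axle is conserved through the impact.
I_p = ½(44.1)(1.17)² = 30.18 kg·m². Taking the sense of the package's angular momentum as positive, L_{package} = m v R = (13.4)(3.02)(1.17) = 47.35 kg·m²/s.
L_i = +I_p ω_p + m v R = +(30.18)(4.55) + 47.35 = 184.7 kg·m²/s.
After sticking, I_f = I_p + m R² = 30.18 + (13.4)(1.17)² = 48.53 kg·m².
ω_f = L_i / I_f = 184.7 / 48.53 = 3.806 rad/s.

|ω_f| ≈ 3.81 rad/s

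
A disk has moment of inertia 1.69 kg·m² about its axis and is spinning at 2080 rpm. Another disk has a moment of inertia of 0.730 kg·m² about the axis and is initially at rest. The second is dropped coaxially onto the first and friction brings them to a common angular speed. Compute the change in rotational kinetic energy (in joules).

ΔKE ≈ -12100 J

No external torque acts about the common axis, so total angular momentum is conserved.
Taking A's sense as positive: L = (1.690)(2080) = 3515 kg·m²·rpm.
Combined I = 1.690 + 0.7300 = 2.420 kg·m².
ω_f = L / I = 3515 / 2.420 = 1453 rpm.
KE_i = ½ΣIω² = 40090 J; KE_f = ½(2.420)(152.1)² = 28000 J.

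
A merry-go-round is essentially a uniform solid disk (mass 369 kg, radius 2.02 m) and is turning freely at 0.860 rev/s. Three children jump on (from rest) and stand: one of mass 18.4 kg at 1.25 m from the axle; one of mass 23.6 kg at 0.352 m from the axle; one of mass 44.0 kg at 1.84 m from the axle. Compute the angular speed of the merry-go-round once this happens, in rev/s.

The added mass arrives with no angular momentum about the axle, and any external torque about the axle is negligible, so the system's angular momentum is conserved.
I_p = ½(369)(2.02)² = 752.8 kg·m².
Added inertia Σmr² = (18.4)(1.25)² + (23.6)(0.352)² + (44.0)(1.84)² = 180.6 kg·m²; I_f = 752.8 + 180.6 = 933.5 kg·m².
ω_f = I_p ω_i / I_f = (752.8)(0.860) / 933.5 = 0.6936 rev/s.

ω_f ≈ 0.694 rev/s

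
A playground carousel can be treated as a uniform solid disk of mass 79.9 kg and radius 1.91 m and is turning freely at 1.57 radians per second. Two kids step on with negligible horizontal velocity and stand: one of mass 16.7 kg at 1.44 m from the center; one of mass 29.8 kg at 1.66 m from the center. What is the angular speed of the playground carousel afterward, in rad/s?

The added mass arrives with no angular momentum about the center, and any external torque about the center is negligible, so the system's angular momentum is conserved.
I_p = ½(79.9)(1.91)² = 145.7 kg·m².
Added inertia Σmr² = (16.7)(1.44)² + (29.8)(1.66)² = 116.7 kg·m²; I_f = 145.7 + 116.7 = 262.5 kg·m².
ω_f = I_p ω_i / I_f = (145.7)(1.57) / 262.5 = 0.8717 rad/s.

ω_f ≈ 0.872 rad/s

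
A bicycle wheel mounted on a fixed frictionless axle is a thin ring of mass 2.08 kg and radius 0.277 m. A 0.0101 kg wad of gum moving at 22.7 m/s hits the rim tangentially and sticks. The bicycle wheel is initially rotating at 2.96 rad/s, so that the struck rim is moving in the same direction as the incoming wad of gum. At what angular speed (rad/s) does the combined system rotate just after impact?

The axle reaction passes through the axle and exerts no torque about it; angular momentum about the axle is conserved through the impact.
I_p = (2.08)(0.277)² = 0.1596 kg·m². Taking the sense of the wad of gum's angular momentum as positive, L_{wad} = m v R = (0.0101)(22.7)(0.277) = 0.06351 kg·m²/s.
L_i = +I_p ω_p + m v R = +(0.1596)(2.96) + 0.06351 = 0.5359 kg·m²/s.
After sticking, I_f = I_p + m R² = 0.1596 + (0.0101)(0.277)² = 0.1604 kg·m².
ω_f = L_i / I_f = 0.5359 / 0.1604 = 3.342 rad/s.

|ω_f| ≈ 3.34 rad/s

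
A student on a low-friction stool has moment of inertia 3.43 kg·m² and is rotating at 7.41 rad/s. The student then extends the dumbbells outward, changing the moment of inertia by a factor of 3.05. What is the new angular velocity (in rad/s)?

ω₂ ≈ 2.43 rad/s

No external torque acts about the spin axis, so angular momentum is conserved.
I₂ = 3.05 × 3.43 = 10.46 kg·m².
ω₂ = I₁ω₁ / I₂ = (3.430)(7.41 rad/s) / (10.46) = 2.430 rad/s.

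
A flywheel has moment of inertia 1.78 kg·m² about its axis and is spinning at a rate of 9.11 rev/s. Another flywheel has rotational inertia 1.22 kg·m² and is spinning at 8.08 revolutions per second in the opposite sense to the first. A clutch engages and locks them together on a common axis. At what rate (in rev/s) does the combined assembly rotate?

|ω_f| ≈ 2.12 rev/s

The coupling torques are internal; angular momentum about the shared axis is conserved.
Taking A's sense as positive: L = (1.780)(9.11) − (1.220)(8.08) = 6.358 kg·m²·rev/s.
Combined I = 1.780 + 1.220 = 3.000 kg·m².
ω_f = L / I = 6.358 / 3.000 = 2.119 rev/s.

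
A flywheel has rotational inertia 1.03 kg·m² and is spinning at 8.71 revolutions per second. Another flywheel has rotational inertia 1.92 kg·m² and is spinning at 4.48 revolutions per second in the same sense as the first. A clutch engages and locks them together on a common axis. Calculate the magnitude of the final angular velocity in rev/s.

|ω_f| ≈ 5.96 rev/s

The coupling torques are internal; angular momentum about the shared axis is conserved.
Taking A's sense as positive: L = (1.030)(8.71) + (1.920)(4.48) = 17.57 kg·m²·rev/s.
Combined I = 1.030 + 1.920 = 2.950 kg·m².
ω_f = L / I = 17.57 / 2.950 = 5.957 rev/s.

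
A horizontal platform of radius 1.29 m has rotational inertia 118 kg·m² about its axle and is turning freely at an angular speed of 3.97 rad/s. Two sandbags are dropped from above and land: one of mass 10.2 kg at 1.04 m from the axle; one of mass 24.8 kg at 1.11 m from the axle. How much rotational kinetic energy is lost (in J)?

energy lost ≈ 242 J

The added mass arrives with no angular momentum about the axle, and any external torque about the axle is negligible, so the system's angular momentum is conserved.
Added inertia Σmr² = (10.2)(1.04)² + (24.8)(1.11)² = 41.59 kg·m²; I_f = 118.0 + 41.59 = 159.6 kg·m².
ω_f = I_p ω_i / I_f = (118.0)(3.97) / 159.6 = 2.935 rad/s.
KE_i = ½(118.0)(3.970 rad/s)² = 929.9 J; KE_f = ½(159.6)(2.935)² = 687.6 J.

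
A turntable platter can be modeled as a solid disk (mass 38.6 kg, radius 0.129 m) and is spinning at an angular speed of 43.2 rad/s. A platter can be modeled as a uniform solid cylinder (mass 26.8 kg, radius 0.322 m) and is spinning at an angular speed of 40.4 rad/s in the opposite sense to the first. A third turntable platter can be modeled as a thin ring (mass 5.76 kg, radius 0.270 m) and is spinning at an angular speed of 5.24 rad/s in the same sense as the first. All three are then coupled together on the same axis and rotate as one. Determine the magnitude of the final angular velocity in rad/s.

No external torque acts about the common axis, so total angular momentum is conserved.
Moments of inertia: I_A = ½(38.6)(0.129)² = 0.3212 kg·m²; I_B = ½(26.8)(0.322)² = 1.389 kg·m²; I_C = (5.76)(0.270)² = 0.4199 kg·m².
Taking A's sense as positive: L = (0.3212)(43.2) − (1.389)(40.4) + (0.4199)(5.24) = -40.06 kg·m²·rad/s.
Combined I = 0.3212 + 1.389 + 0.4199 = 2.130 kg·m².
ω_f = L / I = -40.06 / 2.130 = -18.80 rad/s.

|ω_f| ≈ 18.8 rad/s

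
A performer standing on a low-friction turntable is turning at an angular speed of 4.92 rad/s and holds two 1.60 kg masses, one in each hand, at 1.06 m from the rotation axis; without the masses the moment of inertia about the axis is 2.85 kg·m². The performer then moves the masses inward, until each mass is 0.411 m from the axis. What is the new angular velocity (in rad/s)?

No external torque acts about the spin axis, so angular momentum is conserved.
I₁ = 2.85 + 2(1.60)(1.06)² = 6.446 kg·m²; I₂ = 2.85 + 2(1.60)(0.411)² = 3.391 kg·m².
ω₂ = I₁ω₁ / I₂ = (6.446)(4.92 rad/s) / (3.391) = 9.353 rad/s.

ω₂ ≈ 9.35 rad/s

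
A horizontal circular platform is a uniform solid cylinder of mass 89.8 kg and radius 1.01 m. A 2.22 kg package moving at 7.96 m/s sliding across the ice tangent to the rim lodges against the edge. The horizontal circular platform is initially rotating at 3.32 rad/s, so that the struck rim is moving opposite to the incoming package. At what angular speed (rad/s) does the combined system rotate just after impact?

|ω_f| ≈ 2.79 rad/s

The axle reaction passes through the central axle and exerts no torque about it; angular momentum about the central axle is conserved through the impact.
I_p = ½(89.8)(1.01)² = 45.80 kg·m². Taking the sense of the package's angular momentum as positive, L_{package} = m v R = (2.22)(7.96)(1.01) = 17.85 kg·m²/s.
L_i = −I_p ω_p + m v R = −(45.80)(3.32) + 17.85 = -134.2 kg·m²/s.
After sticking, I_f = I_p + m R² = 45.80 + (2.22)(1.01)² = 48.07 kg·m².
ω_f = L_i / I_f = -134.2 / 48.07 = -2.792 rad/s.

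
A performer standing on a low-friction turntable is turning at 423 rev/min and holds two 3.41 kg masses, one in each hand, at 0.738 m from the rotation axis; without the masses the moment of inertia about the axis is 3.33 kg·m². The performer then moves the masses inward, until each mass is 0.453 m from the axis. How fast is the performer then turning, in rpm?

ω₂ ≈ 630 rpm

Angular momentum about the spin axis is conserved since the torque about it is zero.
I₁ = 3.33 + 2(3.41)(0.738)² = 7.044 kg·m²; I₂ = 3.33 + 2(3.41)(0.453)² = 4.730 kg·m².
ω₂ = I₁ω₁ / I₂ = (7.044)(423 rpm) / (4.730) = 630.0 rpm.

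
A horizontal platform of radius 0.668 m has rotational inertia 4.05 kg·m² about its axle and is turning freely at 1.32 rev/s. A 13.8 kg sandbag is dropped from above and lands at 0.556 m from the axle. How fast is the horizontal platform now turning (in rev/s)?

The added mass arrives with no angular momentum about the axle, and any external torque about the axle is negligible, so the system's angular momentum is conserved.
Added inertia Σmr² = (13.8)(0.556)² = 4.266 kg·m²; I_f = 4.050 + 4.266 = 8.316 kg·m².
ω_f = I_p ω_i / I_f = (4.050)(1.32) / 8.316 = 0.6429 rev/s.

ω_f ≈ 0.643 rev/s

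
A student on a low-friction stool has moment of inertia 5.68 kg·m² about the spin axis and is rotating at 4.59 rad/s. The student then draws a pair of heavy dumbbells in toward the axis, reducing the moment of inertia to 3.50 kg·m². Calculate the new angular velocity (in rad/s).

ω₂ ≈ 7.45 rad/s

Angular momentum about the spin axis is conserved since the torque about it is zero.
ω₂ = I₁ω₁ / I₂ = (5.680)(4.59 rad/s) / (3.500) = 7.449 rad/s.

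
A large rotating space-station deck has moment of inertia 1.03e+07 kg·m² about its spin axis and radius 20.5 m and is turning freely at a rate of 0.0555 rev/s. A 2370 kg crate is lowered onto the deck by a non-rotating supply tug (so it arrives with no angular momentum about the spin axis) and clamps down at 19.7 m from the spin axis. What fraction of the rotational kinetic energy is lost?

No external torque acts about the spin axis; L_before = L_after.
Added inertia Σmr² = (2370)(19.7)² = 9.198e+05 kg·m²; I_f = 1.030e+07 + 9.198e+05 = 1.122e+07 kg·m².
ω_f = I_p ω_i / I_f = (1.030e+07)(0.0555) / 1.122e+07 = 0.05095 rev/s.
KE_i = ½(1.030e+07)(0.3487 rad/s)² = 6.263e+05 J; KE_f = ½(1.122e+07)(0.3201)² = 5.749e+05 J.
Fraction lost = 0.08198.

fraction ≈ 0.0820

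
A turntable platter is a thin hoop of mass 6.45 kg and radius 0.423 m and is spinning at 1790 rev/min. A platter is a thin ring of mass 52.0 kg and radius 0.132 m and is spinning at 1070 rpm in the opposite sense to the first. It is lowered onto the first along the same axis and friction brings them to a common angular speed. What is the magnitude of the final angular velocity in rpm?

The coupling torques are internal; angular momentum about the shared axis is conserved.
Moments of inertia: I_A = (6.45)(0.423)² = 1.154 kg·m²; I_B = (52.0)(0.132)² = 0.9060 kg·m².
Taking A's sense as positive: L = (1.154)(1790) − (0.9060)(1070) = 1096 kg·m²·rpm.
Combined I = 1.154 + 0.9060 = 2.060 kg·m².
ω_f = L / I = 1096 / 2.060 = 532.2 rpm.

|ω_f| ≈ 532 rpm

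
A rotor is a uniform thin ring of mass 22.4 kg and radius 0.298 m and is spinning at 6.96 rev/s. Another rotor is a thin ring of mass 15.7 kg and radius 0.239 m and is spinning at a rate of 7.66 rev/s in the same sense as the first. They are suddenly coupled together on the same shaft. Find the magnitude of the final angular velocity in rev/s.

The coupling torques are internal; angular momentum about the shared axis is conserved.
Moments of inertia: I_A = (22.4)(0.298)² = 1.989 kg·m²; I_B = (15.7)(0.239)² = 0.8968 kg·m².
Taking A's sense as positive: L = (1.989)(6.96) + (0.8968)(7.66) = 20.71 kg·m²·rev/s.
Combined I = 1.989 + 0.8968 = 2.886 kg·m².
ω_f = L / I = 20.71 / 2.886 = 7.178 rev/s.

|ω_f| ≈ 7.18 rev/s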